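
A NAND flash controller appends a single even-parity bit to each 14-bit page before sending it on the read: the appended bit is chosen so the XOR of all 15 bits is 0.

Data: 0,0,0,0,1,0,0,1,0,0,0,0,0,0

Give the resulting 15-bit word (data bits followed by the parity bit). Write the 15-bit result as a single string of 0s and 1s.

XOR of the 14 data bits: 0⊕0⊕0⊕0⊕1⊕0⊕0⊕1⊕0⊕0⊕0⊕0⊕0⊕0 = 0
Parity bit = 0 (so all 15 bits XOR to 0).

000010010000000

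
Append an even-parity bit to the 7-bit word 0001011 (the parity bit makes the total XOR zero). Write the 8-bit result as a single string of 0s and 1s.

00010111

XOR of the 7 data bits: 0⊕0⊕0⊕1⊕0⊕1⊕1 = 1
Parity bit = 1 (so all 8 bits XOR to 0).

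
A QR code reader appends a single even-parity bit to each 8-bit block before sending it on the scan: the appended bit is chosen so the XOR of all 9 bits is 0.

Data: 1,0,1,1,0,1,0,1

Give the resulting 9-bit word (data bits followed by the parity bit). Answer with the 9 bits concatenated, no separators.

101101011

XOR of the 8 data bits: 1⊕0⊕1⊕1⊕0⊕1⊕0⊕1 = 1
Parity bit = 1 (so all 9 bits XOR to 0).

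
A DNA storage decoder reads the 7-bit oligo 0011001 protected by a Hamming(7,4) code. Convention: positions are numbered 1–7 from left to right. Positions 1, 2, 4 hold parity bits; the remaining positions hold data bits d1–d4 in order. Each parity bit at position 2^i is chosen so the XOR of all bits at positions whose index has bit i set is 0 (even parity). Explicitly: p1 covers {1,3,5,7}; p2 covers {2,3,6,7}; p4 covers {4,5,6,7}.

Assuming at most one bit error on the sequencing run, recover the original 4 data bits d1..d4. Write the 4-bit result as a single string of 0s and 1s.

s1 (pos 1,3,5,7): 0⊕1⊕0⊕1 = 0
s2 (pos 2,3,6,7): 0⊕1⊕0⊕1 = 0
s4 (pos 4,5,6,7): 1⊕0⊕0⊕1 = 0
Syndrome s4…s1 = 000 → no error.
Read data bits from positions 3,5,6,7: 1001

1001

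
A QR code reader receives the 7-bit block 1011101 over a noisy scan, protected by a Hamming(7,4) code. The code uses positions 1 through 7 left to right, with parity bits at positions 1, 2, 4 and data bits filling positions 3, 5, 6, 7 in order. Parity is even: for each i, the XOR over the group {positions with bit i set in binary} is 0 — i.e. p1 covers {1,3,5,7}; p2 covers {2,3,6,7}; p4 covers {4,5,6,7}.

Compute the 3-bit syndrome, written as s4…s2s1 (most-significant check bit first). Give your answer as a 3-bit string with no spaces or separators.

100

s1 (pos 1,3,5,7): 1⊕1⊕1⊕1 = 0
s2 (pos 2,3,6,7): 0⊕1⊕0⊕1 = 0
s4 (pos 4,5,6,7): 1⊕1⊕0⊕1 = 1
Syndrome s4…s1 = 100 → error at position 4.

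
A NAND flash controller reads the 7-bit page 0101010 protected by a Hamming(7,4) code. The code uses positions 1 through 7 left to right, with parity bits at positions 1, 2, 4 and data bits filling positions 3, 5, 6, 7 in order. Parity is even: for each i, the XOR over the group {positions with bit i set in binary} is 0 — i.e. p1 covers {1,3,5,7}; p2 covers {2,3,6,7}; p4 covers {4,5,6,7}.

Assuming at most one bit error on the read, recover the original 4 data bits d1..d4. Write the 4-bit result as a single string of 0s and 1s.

s1 (pos 1,3,5,7): 0⊕0⊕0⊕0 = 0
s2 (pos 2,3,6,7): 1⊕0⊕1⊕0 = 0
s4 (pos 4,5,6,7): 1⊕0⊕1⊕0 = 0
Syndrome s4…s1 = 000 → no error.
Read data bits from positions 3,5,6,7: 0010

0010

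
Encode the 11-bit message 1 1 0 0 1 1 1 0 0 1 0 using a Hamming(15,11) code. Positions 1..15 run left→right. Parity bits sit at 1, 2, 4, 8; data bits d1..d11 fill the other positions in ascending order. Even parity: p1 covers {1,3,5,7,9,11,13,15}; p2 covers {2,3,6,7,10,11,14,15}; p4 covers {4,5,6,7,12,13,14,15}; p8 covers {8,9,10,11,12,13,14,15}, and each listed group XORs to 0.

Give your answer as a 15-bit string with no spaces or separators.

Place data at non-parity positions: p1 p2 1 p4 1 0 0 p8 1 1 1 0 0 1 0
p1 (pos 1,3,5,7,9,11,13,15): XOR of data positions = 1⊕1⊕0⊕1⊕1⊕0⊕0 = 0
p2 (pos 2,3,6,7,10,11,14,15): XOR of data positions = 1⊕0⊕0⊕1⊕1⊕1⊕0 = 0
p4 (pos 4,5,6,7,12,13,14,15): XOR of data positions = 1⊕0⊕0⊕0⊕0⊕1⊕0 = 0
p8 (pos 8,9,10,11,12,13,14,15): XOR of data positions = 1⊕1⊕1⊕0⊕0⊕1⊕0 = 0
Codeword: 001010001110010

001010001110010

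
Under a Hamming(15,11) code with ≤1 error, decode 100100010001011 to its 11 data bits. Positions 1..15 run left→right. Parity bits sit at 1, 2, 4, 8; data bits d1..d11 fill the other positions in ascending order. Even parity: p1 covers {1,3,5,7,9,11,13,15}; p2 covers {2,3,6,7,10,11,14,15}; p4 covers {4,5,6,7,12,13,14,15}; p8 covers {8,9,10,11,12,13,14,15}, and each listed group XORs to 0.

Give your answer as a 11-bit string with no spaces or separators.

00000001011

s1 (pos 1,3,5,7,9,11,13,15): 1⊕0⊕0⊕0⊕0⊕0⊕0⊕1 = 0
s2 (pos 2,3,6,7,10,11,14,15): 0⊕0⊕0⊕0⊕0⊕0⊕1⊕1 = 0
s4 (pos 4,5,6,7,12,13,14,15): 1⊕0⊕0⊕0⊕1⊕0⊕1⊕1 = 0
s8 (pos 8,9,10,11,12,13,14,15): 1⊕0⊕0⊕0⊕1⊕0⊕1⊕1 = 0
Syndrome s8…s1 = 0000 → no error.
Read data bits from positions 3,5,6,7,9,10,11,12,13,14,15: 00000001011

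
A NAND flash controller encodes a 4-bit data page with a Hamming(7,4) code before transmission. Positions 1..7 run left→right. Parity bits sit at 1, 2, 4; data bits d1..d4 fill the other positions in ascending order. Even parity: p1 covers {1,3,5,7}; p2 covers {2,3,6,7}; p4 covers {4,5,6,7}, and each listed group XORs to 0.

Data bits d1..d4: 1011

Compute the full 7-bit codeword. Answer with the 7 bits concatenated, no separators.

Place data at non-parity positions: p1 p2 1 p4 0 1 1
p1 (pos 1,3,5,7): XOR of data positions = 1⊕0⊕1 = 0
p2 (pos 2,3,6,7): XOR of data positions = 1⊕1⊕1 = 1
p4 (pos 4,5,6,7): XOR of data positions = 0⊕1⊕1 = 0
Codeword: 0110011

0110011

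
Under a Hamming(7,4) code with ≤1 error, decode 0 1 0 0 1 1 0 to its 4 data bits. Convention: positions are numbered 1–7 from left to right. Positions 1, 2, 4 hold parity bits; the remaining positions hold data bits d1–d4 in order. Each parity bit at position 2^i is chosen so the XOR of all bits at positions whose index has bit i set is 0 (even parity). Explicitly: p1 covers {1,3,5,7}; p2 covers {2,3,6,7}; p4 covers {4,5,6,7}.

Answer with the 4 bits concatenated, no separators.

0110

s1 (pos 1,3,5,7): 0⊕0⊕1⊕0 = 1
s2 (pos 2,3,6,7): 1⊕0⊕1⊕0 = 0
s4 (pos 4,5,6,7): 0⊕1⊕1⊕0 = 0
Syndrome s4…s1 = 001 → error at position 1.
Flip position 1: 0100110 → 1100110
Read data bits from positions 3,5,6,7: 0110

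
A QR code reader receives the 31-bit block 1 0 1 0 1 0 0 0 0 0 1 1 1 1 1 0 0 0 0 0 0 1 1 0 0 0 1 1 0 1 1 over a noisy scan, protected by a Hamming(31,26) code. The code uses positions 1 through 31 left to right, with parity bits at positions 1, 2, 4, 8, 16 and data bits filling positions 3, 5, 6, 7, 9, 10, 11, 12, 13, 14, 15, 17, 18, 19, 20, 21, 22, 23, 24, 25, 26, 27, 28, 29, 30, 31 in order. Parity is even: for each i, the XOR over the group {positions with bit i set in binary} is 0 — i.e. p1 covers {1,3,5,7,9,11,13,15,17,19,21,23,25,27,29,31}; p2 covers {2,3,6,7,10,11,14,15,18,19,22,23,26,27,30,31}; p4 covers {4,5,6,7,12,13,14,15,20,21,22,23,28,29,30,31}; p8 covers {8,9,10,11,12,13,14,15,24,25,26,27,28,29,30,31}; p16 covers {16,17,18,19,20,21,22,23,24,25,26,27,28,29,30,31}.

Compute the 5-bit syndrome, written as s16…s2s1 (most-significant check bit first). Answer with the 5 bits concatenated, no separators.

01011

s1 (pos 1,3,5,7,9,11,13,15,17,19,21,23,25,27,29,31): 1⊕1⊕1⊕0⊕0⊕1⊕1⊕1⊕0⊕0⊕0⊕1⊕0⊕1⊕0⊕1 = 1
s2 (pos 2,3,6,7,10,11,14,15,18,19,22,23,26,27,30,31): 0⊕1⊕0⊕0⊕0⊕1⊕1⊕1⊕0⊕0⊕1⊕1⊕0⊕1⊕1⊕1 = 1
s4 (pos 4,5,6,7,12,13,14,15,20,21,22,23,28,29,30,31): 0⊕1⊕0⊕0⊕1⊕1⊕1⊕1⊕0⊕0⊕1⊕1⊕1⊕0⊕1⊕1 = 0
s8 (pos 8,9,10,11,12,13,14,15,24,25,26,27,28,29,30,31): 0⊕0⊕0⊕1⊕1⊕1⊕1⊕1⊕0⊕0⊕0⊕1⊕1⊕0⊕1⊕1 = 1
s16 (pos 16,17,18,19,20,21,22,23,24,25,26,27,28,29,30,31): 0⊕0⊕0⊕0⊕0⊕0⊕1⊕1⊕0⊕0⊕0⊕1⊕1⊕0⊕1⊕1 = 0
Syndrome s16…s1 = 01011 → error at position 11.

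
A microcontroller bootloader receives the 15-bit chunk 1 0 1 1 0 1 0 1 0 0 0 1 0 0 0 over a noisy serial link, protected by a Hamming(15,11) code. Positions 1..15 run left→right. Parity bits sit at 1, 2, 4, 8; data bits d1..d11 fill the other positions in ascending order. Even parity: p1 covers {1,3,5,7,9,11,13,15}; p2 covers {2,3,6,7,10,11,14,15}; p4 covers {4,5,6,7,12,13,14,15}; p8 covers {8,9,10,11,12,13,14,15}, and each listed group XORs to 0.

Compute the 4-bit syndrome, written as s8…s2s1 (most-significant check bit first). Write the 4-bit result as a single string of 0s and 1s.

s1 (pos 1,3,5,7,9,11,13,15): 1⊕1⊕0⊕0⊕0⊕0⊕0⊕0 = 0
s2 (pos 2,3,6,7,10,11,14,15): 0⊕1⊕1⊕0⊕0⊕0⊕0⊕0 = 0
s4 (pos 4,5,6,7,12,13,14,15): 1⊕0⊕1⊕0⊕1⊕0⊕0⊕0 = 1
s8 (pos 8,9,10,11,12,13,14,15): 1⊕0⊕0⊕0⊕1⊕0⊕0⊕0 = 0
Syndrome s8…s1 = 0100 → error at position 4.

0100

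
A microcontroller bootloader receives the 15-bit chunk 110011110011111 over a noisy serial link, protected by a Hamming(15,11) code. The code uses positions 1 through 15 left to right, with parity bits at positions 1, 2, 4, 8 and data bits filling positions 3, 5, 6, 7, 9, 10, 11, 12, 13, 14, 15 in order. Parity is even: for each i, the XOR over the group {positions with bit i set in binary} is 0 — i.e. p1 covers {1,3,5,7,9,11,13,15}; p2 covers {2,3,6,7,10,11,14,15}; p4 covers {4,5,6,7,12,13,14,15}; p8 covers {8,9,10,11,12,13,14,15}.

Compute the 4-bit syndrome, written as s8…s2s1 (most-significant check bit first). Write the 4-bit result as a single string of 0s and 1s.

0100

s1 (pos 1,3,5,7,9,11,13,15): 1⊕0⊕1⊕1⊕0⊕1⊕1⊕1 = 0
s2 (pos 2,3,6,7,10,11,14,15): 1⊕0⊕1⊕1⊕0⊕1⊕1⊕1 = 0
s4 (pos 4,5,6,7,12,13,14,15): 0⊕1⊕1⊕1⊕1⊕1⊕1⊕1 = 1
s8 (pos 8,9,10,11,12,13,14,15): 1⊕0⊕0⊕1⊕1⊕1⊕1⊕1 = 0
Syndrome s8…s1 = 0100 → error at position 4.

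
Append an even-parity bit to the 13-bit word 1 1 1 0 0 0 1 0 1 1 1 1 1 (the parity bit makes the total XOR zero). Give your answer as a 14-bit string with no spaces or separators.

XOR of the 13 data bits: 1⊕1⊕1⊕0⊕0⊕0⊕1⊕0⊕1⊕1⊕1⊕1⊕1 = 1
Parity bit = 1 (so all 14 bits XOR to 0).

11100010111111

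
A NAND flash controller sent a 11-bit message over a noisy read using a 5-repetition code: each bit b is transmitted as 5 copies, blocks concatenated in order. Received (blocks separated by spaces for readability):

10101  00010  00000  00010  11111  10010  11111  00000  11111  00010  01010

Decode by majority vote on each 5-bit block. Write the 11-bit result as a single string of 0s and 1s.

Block 1 (10101): 3 ones → 1
Block 2 (00010): 1 one → 0
Block 3 (00000): 0 ones → 0
Block 4 (00010): 1 one → 0
Block 5 (11111): 5 ones → 1
Block 6 (10010): 2 ones → 0
Block 7 (11111): 5 ones → 1
Block 8 (00000): 0 ones → 0
Block 9 (11111): 5 ones → 1
Block 10 (00010): 1 one → 0
Block 11 (01010): 2 ones → 0

10001010100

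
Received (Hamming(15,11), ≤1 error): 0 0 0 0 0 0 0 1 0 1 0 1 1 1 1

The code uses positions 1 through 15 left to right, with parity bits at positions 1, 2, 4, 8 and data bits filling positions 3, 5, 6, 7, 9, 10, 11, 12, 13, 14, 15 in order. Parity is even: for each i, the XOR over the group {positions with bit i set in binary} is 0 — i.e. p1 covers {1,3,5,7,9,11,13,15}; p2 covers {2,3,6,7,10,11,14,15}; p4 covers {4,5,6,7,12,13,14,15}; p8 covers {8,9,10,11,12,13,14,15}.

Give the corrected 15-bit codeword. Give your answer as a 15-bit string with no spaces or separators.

010000010101111

s1 (pos 1,3,5,7,9,11,13,15): 0⊕0⊕0⊕0⊕0⊕0⊕1⊕1 = 0
s2 (pos 2,3,6,7,10,11,14,15): 0⊕0⊕0⊕0⊕1⊕0⊕1⊕1 = 1
s4 (pos 4,5,6,7,12,13,14,15): 0⊕0⊕0⊕0⊕1⊕1⊕1⊕1 = 0
s8 (pos 8,9,10,11,12,13,14,15): 1⊕0⊕1⊕0⊕1⊕1⊕1⊕1 = 0
Syndrome s8…s1 = 0010 → error at position 2.
Flip position 2: 000000010101111 → 010000010101111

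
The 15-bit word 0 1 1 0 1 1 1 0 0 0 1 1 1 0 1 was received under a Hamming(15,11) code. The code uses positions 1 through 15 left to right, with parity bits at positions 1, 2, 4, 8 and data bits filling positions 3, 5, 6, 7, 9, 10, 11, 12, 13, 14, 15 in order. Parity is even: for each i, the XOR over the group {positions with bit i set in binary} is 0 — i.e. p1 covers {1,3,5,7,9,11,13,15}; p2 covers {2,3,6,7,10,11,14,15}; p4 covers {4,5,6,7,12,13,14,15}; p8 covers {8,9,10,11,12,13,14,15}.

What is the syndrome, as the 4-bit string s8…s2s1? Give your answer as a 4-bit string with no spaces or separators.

s1 (pos 1,3,5,7,9,11,13,15): 0⊕1⊕1⊕1⊕0⊕1⊕1⊕1 = 0
s2 (pos 2,3,6,7,10,11,14,15): 1⊕1⊕1⊕1⊕0⊕1⊕0⊕1 = 0
s4 (pos 4,5,6,7,12,13,14,15): 0⊕1⊕1⊕1⊕1⊕1⊕0⊕1 = 0
s8 (pos 8,9,10,11,12,13,14,15): 0⊕0⊕0⊕1⊕1⊕1⊕0⊕1 = 0
Syndrome s8…s1 = 0000 → no error.

0000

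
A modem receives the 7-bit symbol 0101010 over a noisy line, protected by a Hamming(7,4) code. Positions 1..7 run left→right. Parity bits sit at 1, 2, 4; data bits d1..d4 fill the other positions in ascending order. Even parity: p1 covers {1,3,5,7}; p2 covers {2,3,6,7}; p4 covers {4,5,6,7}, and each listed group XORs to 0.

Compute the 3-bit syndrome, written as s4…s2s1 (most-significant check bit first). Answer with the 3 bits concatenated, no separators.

s1 (pos 1,3,5,7): 0⊕0⊕0⊕0 = 0
s2 (pos 2,3,6,7): 1⊕0⊕1⊕0 = 0
s4 (pos 4,5,6,7): 1⊕0⊕1⊕0 = 0
Syndrome s4…s1 = 000 → no error.

000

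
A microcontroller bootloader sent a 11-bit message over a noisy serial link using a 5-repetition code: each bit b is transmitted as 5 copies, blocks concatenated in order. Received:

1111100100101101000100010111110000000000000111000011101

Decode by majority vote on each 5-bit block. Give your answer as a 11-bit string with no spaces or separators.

10100100001

Block 1 (11111): 5 ones → 1
Block 2 (00100): 1 one → 0
Block 3 (10110): 3 ones → 1
Block 4 (10001): 2 ones → 0
Block 5 (00010): 1 one → 0
Block 6 (11111): 5 ones → 1
Block 7 (00000): 0 ones → 0
Block 8 (00000): 0 ones → 0
Block 9 (00011): 2 ones → 0
Block 10 (10000): 1 one → 0
Block 11 (11101): 4 ones → 1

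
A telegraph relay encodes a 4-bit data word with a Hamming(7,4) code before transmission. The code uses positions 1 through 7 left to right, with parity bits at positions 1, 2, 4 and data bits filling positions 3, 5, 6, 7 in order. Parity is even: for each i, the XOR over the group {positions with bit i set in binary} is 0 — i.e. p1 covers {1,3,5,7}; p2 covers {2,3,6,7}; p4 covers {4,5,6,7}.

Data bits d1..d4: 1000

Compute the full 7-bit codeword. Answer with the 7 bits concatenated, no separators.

Place data at non-parity positions: p1 p2 1 p4 0 0 0
p1 (pos 1,3,5,7): XOR of data positions = 1⊕0⊕0 = 1
p2 (pos 2,3,6,7): XOR of data positions = 1⊕0⊕0 = 1
p4 (pos 4,5,6,7): XOR of data positions = 0⊕0⊕0 = 0
Codeword: 1110000

1110000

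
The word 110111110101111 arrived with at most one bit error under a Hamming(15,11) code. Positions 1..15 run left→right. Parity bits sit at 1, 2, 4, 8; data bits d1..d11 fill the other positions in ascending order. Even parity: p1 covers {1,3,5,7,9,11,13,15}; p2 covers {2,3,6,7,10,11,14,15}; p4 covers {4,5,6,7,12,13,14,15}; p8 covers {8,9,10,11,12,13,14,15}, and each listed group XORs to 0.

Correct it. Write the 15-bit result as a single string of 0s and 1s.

s1 (pos 1,3,5,7,9,11,13,15): 1⊕0⊕1⊕1⊕0⊕0⊕1⊕1 = 1
s2 (pos 2,3,6,7,10,11,14,15): 1⊕0⊕1⊕1⊕1⊕0⊕1⊕1 = 0
s4 (pos 4,5,6,7,12,13,14,15): 1⊕1⊕1⊕1⊕1⊕1⊕1⊕1 = 0
s8 (pos 8,9,10,11,12,13,14,15): 1⊕0⊕1⊕0⊕1⊕1⊕1⊕1 = 0
Syndrome s8…s1 = 0001 → error at position 1.
Flip position 1: 110111110101111 → 010111110101111

010111110101111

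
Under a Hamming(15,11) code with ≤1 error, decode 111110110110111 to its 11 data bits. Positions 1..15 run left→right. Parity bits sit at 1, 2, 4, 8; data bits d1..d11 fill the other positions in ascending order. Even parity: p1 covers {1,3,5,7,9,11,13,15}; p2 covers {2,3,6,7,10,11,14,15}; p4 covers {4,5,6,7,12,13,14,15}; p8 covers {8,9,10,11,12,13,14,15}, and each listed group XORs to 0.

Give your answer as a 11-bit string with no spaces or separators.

s1 (pos 1,3,5,7,9,11,13,15): 1⊕1⊕1⊕1⊕0⊕1⊕1⊕1 = 1
s2 (pos 2,3,6,7,10,11,14,15): 1⊕1⊕0⊕1⊕1⊕1⊕1⊕1 = 1
s4 (pos 4,5,6,7,12,13,14,15): 1⊕1⊕0⊕1⊕0⊕1⊕1⊕1 = 0
s8 (pos 8,9,10,11,12,13,14,15): 1⊕0⊕1⊕1⊕0⊕1⊕1⊕1 = 0
Syndrome s8…s1 = 0011 → error at position 3.
Flip position 3: 111110110110111 → 110110110110111
Read data bits from positions 3,5,6,7,9,10,11,12,13,14,15: 01010110111

01010110111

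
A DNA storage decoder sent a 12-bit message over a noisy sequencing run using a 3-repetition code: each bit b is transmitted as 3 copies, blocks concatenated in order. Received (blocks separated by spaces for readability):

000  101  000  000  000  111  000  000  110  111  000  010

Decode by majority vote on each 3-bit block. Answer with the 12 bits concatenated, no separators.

Block 1 (000): 0 ones → 0
Block 2 (101): 2 ones → 1
Block 3 (000): 0 ones → 0
Block 4 (000): 0 ones → 0
Block 5 (000): 0 ones → 0
Block 6 (111): 3 ones → 1
Block 7 (000): 0 ones → 0
Block 8 (000): 0 ones → 0
Block 9 (110): 2 ones → 1
Block 10 (111): 3 ones → 1
Block 11 (000): 0 ones → 0
Block 12 (010): 1 one → 0

010001001100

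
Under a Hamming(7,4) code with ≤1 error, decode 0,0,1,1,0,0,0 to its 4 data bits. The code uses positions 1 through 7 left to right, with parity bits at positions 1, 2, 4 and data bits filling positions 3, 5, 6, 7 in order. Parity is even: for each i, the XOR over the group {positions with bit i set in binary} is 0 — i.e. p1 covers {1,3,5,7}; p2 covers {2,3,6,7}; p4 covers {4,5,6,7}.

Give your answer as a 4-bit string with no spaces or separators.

1001

s1 (pos 1,3,5,7): 0⊕1⊕0⊕0 = 1
s2 (pos 2,3,6,7): 0⊕1⊕0⊕0 = 1
s4 (pos 4,5,6,7): 1⊕0⊕0⊕0 = 1
Syndrome s4…s1 = 111 → error at position 7.
Flip position 7: 0011000 → 0011001
Read data bits from positions 3,5,6,7: 1001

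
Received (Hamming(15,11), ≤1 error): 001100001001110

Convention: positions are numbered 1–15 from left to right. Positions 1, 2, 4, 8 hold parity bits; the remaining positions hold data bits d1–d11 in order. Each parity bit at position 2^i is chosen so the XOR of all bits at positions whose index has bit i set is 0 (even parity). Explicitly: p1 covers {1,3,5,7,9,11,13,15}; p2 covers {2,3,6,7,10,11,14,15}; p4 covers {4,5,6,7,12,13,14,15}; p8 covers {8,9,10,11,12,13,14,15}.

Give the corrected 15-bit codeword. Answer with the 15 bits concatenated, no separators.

s1 (pos 1,3,5,7,9,11,13,15): 0⊕1⊕0⊕0⊕1⊕0⊕1⊕0 = 1
s2 (pos 2,3,6,7,10,11,14,15): 0⊕1⊕0⊕0⊕0⊕0⊕1⊕0 = 0
s4 (pos 4,5,6,7,12,13,14,15): 1⊕0⊕0⊕0⊕1⊕1⊕1⊕0 = 0
s8 (pos 8,9,10,11,12,13,14,15): 0⊕1⊕0⊕0⊕1⊕1⊕1⊕0 = 0
Syndrome s8…s1 = 0001 → error at position 1.
Flip position 1: 001100001001110 → 101100001001110

101100001001110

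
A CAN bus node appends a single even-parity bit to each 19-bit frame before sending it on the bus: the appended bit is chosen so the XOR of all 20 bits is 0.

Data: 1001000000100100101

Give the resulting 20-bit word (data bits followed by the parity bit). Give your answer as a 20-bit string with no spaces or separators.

XOR of the 19 data bits: 1⊕0⊕0⊕1⊕0⊕0⊕0⊕0⊕0⊕0⊕1⊕0⊕0⊕1⊕0⊕0⊕1⊕0⊕1 = 0
Parity bit = 0 (so all 20 bits XOR to 0).

10010000001001001010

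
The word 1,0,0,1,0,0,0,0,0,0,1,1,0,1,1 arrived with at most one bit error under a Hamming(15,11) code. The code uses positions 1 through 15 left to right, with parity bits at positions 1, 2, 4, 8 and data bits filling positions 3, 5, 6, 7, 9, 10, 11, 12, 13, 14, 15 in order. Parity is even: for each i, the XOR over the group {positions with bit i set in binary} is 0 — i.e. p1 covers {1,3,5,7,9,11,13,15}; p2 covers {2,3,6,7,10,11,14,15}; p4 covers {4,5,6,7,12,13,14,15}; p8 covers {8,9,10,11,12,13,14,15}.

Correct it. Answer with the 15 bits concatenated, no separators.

101100000011011

s1 (pos 1,3,5,7,9,11,13,15): 1⊕0⊕0⊕0⊕0⊕1⊕0⊕1 = 1
s2 (pos 2,3,6,7,10,11,14,15): 0⊕0⊕0⊕0⊕0⊕1⊕1⊕1 = 1
s4 (pos 4,5,6,7,12,13,14,15): 1⊕0⊕0⊕0⊕1⊕0⊕1⊕1 = 0
s8 (pos 8,9,10,11,12,13,14,15): 0⊕0⊕0⊕1⊕1⊕0⊕1⊕1 = 0
Syndrome s8…s1 = 0011 → error at position 3.
Flip position 3: 100100000011011 → 101100000011011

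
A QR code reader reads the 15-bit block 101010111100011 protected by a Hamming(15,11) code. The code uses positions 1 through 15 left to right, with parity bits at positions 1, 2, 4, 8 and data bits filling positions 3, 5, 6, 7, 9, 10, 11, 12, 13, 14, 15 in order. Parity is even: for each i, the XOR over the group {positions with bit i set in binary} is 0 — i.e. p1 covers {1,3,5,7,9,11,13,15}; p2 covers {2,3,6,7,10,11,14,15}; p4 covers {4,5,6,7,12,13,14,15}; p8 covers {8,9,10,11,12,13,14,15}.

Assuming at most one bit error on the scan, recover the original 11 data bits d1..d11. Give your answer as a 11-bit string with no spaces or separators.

s1 (pos 1,3,5,7,9,11,13,15): 1⊕1⊕1⊕1⊕1⊕0⊕0⊕1 = 0
s2 (pos 2,3,6,7,10,11,14,15): 0⊕1⊕0⊕1⊕1⊕0⊕1⊕1 = 1
s4 (pos 4,5,6,7,12,13,14,15): 0⊕1⊕0⊕1⊕0⊕0⊕1⊕1 = 0
s8 (pos 8,9,10,11,12,13,14,15): 1⊕1⊕1⊕0⊕0⊕0⊕1⊕1 = 1
Syndrome s8…s1 = 1010 → error at position 10.
Flip position 10: 101010111100011 → 101010111000011
Read data bits from positions 3,5,6,7,9,10,11,12,13,14,15: 11011000011

11011000011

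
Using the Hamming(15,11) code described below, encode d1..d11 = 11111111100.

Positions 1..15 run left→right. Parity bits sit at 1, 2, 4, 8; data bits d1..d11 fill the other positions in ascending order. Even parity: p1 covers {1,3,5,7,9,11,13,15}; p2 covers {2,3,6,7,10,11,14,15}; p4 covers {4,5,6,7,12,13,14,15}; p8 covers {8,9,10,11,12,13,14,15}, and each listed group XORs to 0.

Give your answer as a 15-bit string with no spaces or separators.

011111111111100

Place data at non-parity positions: p1 p2 1 p4 1 1 1 p8 1 1 1 1 1 0 0
p1 (pos 1,3,5,7,9,11,13,15): XOR of data positions = 1⊕1⊕1⊕1⊕1⊕1⊕0 = 0
p2 (pos 2,3,6,7,10,11,14,15): XOR of data positions = 1⊕1⊕1⊕1⊕1⊕0⊕0 = 1
p4 (pos 4,5,6,7,12,13,14,15): XOR of data positions = 1⊕1⊕1⊕1⊕1⊕0⊕0 = 1
p8 (pos 8,9,10,11,12,13,14,15): XOR of data positions = 1⊕1⊕1⊕1⊕1⊕0⊕0 = 1
Codeword: 011111111111100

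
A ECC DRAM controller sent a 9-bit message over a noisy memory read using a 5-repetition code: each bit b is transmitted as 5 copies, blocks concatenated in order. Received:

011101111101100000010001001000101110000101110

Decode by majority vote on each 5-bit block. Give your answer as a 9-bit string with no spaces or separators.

Block 1 (01110): 3 ones → 1
Block 2 (11111): 5 ones → 1
Block 3 (01100): 2 ones → 0
Block 4 (00001): 1 one → 0
Block 5 (00010): 1 one → 0
Block 6 (01000): 1 one → 0
Block 7 (10111): 4 ones → 1
Block 8 (00001): 1 one → 0
Block 9 (01110): 3 ones → 1

110000101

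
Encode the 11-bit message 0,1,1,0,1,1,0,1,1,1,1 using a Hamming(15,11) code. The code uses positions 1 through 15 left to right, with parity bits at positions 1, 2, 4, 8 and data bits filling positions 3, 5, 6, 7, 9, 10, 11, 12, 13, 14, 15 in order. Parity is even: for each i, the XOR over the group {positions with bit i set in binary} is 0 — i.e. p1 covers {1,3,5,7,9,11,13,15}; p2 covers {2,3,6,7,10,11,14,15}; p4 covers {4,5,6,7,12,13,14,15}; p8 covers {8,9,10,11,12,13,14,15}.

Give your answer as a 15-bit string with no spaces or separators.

000011001101111

Place data at non-parity positions: p1 p2 0 p4 1 1 0 p8 1 1 0 1 1 1 1
p1 (pos 1,3,5,7,9,11,13,15): XOR of data positions = 0⊕1⊕0⊕1⊕0⊕1⊕1 = 0
p2 (pos 2,3,6,7,10,11,14,15): XOR of data positions = 0⊕1⊕0⊕1⊕0⊕1⊕1 = 0
p4 (pos 4,5,6,7,12,13,14,15): XOR of data positions = 1⊕1⊕0⊕1⊕1⊕1⊕1 = 0
p8 (pos 8,9,10,11,12,13,14,15): XOR of data positions = 1⊕1⊕0⊕1⊕1⊕1⊕1 = 0
Codeword: 000011001101111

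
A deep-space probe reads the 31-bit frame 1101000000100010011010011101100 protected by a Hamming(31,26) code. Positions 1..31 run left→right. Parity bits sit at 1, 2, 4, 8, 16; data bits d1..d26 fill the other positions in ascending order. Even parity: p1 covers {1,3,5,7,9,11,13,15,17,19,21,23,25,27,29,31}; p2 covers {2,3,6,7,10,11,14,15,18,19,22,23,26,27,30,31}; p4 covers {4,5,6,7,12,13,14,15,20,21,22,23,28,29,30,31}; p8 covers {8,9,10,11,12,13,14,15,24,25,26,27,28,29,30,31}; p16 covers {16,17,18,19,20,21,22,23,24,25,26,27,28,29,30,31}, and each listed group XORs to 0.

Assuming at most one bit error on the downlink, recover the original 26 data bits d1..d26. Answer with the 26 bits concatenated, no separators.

00000010101011010011101100

s1 (pos 1,3,5,7,9,11,13,15,17,19,21,23,25,27,29,31): 1⊕0⊕0⊕0⊕0⊕1⊕0⊕1⊕0⊕1⊕1⊕0⊕1⊕0⊕1⊕0 = 1
s2 (pos 2,3,6,7,10,11,14,15,18,19,22,23,26,27,30,31): 1⊕0⊕0⊕0⊕0⊕1⊕0⊕1⊕1⊕1⊕0⊕0⊕1⊕0⊕0⊕0 = 0
s4 (pos 4,5,6,7,12,13,14,15,20,21,22,23,28,29,30,31): 1⊕0⊕0⊕0⊕0⊕0⊕0⊕1⊕0⊕1⊕0⊕0⊕1⊕1⊕0⊕0 = 1
s8 (pos 8,9,10,11,12,13,14,15,24,25,26,27,28,29,30,31): 0⊕0⊕0⊕1⊕0⊕0⊕0⊕1⊕1⊕1⊕1⊕0⊕1⊕1⊕0⊕0 = 1
s16 (pos 16,17,18,19,20,21,22,23,24,25,26,27,28,29,30,31): 0⊕0⊕1⊕1⊕0⊕1⊕0⊕0⊕1⊕1⊕1⊕0⊕1⊕1⊕0⊕0 = 0
Syndrome s16…s1 = 01101 → error at position 13.
Flip position 13: 1101000000100010011010011101100 → 1101000000101010011010011101100
Read data bits from positions 3,5,6,7,9,10,11,12,13,14,15,17,18,19,20,21,22,23,24,25,26,27,28,29,30,31: 00000010101011010011101100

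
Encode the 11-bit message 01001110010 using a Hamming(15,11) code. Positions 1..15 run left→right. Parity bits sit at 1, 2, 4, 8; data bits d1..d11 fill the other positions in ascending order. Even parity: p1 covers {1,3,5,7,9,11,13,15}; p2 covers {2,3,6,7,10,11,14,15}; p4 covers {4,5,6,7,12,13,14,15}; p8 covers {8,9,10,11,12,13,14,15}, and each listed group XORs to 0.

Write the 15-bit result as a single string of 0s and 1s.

Place data at non-parity positions: p1 p2 0 p4 1 0 0 p8 1 1 1 0 0 1 0
p1 (pos 1,3,5,7,9,11,13,15): XOR of data positions = 0⊕1⊕0⊕1⊕1⊕0⊕0 = 1
p2 (pos 2,3,6,7,10,11,14,15): XOR of data positions = 0⊕0⊕0⊕1⊕1⊕1⊕0 = 1
p4 (pos 4,5,6,7,12,13,14,15): XOR of data positions = 1⊕0⊕0⊕0⊕0⊕1⊕0 = 0
p8 (pos 8,9,10,11,12,13,14,15): XOR of data positions = 1⊕1⊕1⊕0⊕0⊕1⊕0 = 0
Codeword: 110010001110010

110010001110010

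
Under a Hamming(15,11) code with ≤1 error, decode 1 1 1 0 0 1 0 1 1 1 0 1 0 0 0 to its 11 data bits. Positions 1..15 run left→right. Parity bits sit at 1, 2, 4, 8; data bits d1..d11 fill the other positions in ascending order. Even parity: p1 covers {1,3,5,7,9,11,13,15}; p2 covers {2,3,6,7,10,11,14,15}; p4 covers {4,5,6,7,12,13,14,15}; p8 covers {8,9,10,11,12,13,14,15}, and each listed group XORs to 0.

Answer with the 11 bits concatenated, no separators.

s1 (pos 1,3,5,7,9,11,13,15): 1⊕1⊕0⊕0⊕1⊕0⊕0⊕0 = 1
s2 (pos 2,3,6,7,10,11,14,15): 1⊕1⊕1⊕0⊕1⊕0⊕0⊕0 = 0
s4 (pos 4,5,6,7,12,13,14,15): 0⊕0⊕1⊕0⊕1⊕0⊕0⊕0 = 0
s8 (pos 8,9,10,11,12,13,14,15): 1⊕1⊕1⊕0⊕1⊕0⊕0⊕0 = 0
Syndrome s8…s1 = 0001 → error at position 1.
Flip position 1: 111001011101000 → 011001011101000
Read data bits from positions 3,5,6,7,9,10,11,12,13,14,15: 10101101000

10101101000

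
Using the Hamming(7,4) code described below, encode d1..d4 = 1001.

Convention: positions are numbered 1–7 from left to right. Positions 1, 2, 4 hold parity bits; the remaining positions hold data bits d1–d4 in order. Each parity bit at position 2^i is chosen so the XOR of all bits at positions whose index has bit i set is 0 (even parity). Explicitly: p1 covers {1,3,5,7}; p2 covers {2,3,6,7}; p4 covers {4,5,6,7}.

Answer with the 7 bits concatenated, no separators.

Place data at non-parity positions: p1 p2 1 p4 0 0 1
p1 (pos 1,3,5,7): XOR of data positions = 1⊕0⊕1 = 0
p2 (pos 2,3,6,7): XOR of data positions = 1⊕0⊕1 = 0
p4 (pos 4,5,6,7): XOR of data positions = 0⊕0⊕1 = 1
Codeword: 0011001

0011001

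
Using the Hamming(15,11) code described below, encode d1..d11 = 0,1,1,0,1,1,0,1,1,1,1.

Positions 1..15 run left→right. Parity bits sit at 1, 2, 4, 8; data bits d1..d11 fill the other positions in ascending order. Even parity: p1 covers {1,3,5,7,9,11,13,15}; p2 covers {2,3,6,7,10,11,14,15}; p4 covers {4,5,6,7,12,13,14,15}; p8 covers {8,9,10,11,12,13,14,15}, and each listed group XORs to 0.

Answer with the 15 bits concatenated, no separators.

000011001101111

Place data at non-parity positions: p1 p2 0 p4 1 1 0 p8 1 1 0 1 1 1 1
p1 (pos 1,3,5,7,9,11,13,15): XOR of data positions = 0⊕1⊕0⊕1⊕0⊕1⊕1 = 0
p2 (pos 2,3,6,7,10,11,14,15): XOR of data positions = 0⊕1⊕0⊕1⊕0⊕1⊕1 = 0
p4 (pos 4,5,6,7,12,13,14,15): XOR of data positions = 1⊕1⊕0⊕1⊕1⊕1⊕1 = 0
p8 (pos 8,9,10,11,12,13,14,15): XOR of data positions = 1⊕1⊕0⊕1⊕1⊕1⊕1 = 0
Codeword: 000011001101111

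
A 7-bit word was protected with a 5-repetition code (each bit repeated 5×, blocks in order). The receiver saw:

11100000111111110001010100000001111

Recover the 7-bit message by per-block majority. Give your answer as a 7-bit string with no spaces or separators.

Block 1 (11100): 3 ones → 1
Block 2 (00011): 2 ones → 0
Block 3 (11111): 5 ones → 1
Block 4 (10001): 2 ones → 0
Block 5 (01010): 2 ones → 0
Block 6 (00000): 0 ones → 0
Block 7 (01111): 4 ones → 1

1010001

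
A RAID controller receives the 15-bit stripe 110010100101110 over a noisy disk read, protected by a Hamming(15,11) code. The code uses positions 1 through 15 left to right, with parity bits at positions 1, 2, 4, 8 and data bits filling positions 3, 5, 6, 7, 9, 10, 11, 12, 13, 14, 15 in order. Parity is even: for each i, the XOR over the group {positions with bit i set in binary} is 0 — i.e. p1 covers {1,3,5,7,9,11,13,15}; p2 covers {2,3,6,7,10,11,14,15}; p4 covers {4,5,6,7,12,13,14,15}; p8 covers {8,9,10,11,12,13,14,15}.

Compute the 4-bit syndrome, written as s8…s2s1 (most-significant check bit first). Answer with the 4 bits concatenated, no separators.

0100

s1 (pos 1,3,5,7,9,11,13,15): 1⊕0⊕1⊕1⊕0⊕0⊕1⊕0 = 0
s2 (pos 2,3,6,7,10,11,14,15): 1⊕0⊕0⊕1⊕1⊕0⊕1⊕0 = 0
s4 (pos 4,5,6,7,12,13,14,15): 0⊕1⊕0⊕1⊕1⊕1⊕1⊕0 = 1
s8 (pos 8,9,10,11,12,13,14,15): 0⊕0⊕1⊕0⊕1⊕1⊕1⊕0 = 0
Syndrome s8…s1 = 0100 → error at position 4.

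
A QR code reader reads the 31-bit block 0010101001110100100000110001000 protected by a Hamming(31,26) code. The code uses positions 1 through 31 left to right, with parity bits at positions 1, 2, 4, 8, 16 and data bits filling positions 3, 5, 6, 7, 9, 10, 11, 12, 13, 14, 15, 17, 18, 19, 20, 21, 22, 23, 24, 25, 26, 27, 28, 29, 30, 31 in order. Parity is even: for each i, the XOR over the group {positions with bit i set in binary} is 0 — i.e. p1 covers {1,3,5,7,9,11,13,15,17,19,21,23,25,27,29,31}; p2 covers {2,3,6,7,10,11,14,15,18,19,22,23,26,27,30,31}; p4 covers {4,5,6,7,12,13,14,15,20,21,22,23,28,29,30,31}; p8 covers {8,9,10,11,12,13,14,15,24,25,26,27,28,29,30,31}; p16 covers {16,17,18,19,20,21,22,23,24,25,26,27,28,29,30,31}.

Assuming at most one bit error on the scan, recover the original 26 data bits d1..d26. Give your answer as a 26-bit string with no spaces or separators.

s1 (pos 1,3,5,7,9,11,13,15,17,19,21,23,25,27,29,31): 0⊕1⊕1⊕1⊕0⊕1⊕0⊕0⊕1⊕0⊕0⊕1⊕0⊕0⊕0⊕0 = 0
s2 (pos 2,3,6,7,10,11,14,15,18,19,22,23,26,27,30,31): 0⊕1⊕0⊕1⊕1⊕1⊕1⊕0⊕0⊕0⊕0⊕1⊕0⊕0⊕0⊕0 = 0
s4 (pos 4,5,6,7,12,13,14,15,20,21,22,23,28,29,30,31): 0⊕1⊕0⊕1⊕1⊕0⊕1⊕0⊕0⊕0⊕0⊕1⊕1⊕0⊕0⊕0 = 0
s8 (pos 8,9,10,11,12,13,14,15,24,25,26,27,28,29,30,31): 0⊕0⊕1⊕1⊕1⊕0⊕1⊕0⊕1⊕0⊕0⊕0⊕1⊕0⊕0⊕0 = 0
s16 (pos 16,17,18,19,20,21,22,23,24,25,26,27,28,29,30,31): 0⊕1⊕0⊕0⊕0⊕0⊕0⊕1⊕1⊕0⊕0⊕0⊕1⊕0⊕0⊕0 = 0
Syndrome s16…s1 = 00000 → no error.
Read data bits from positions 3,5,6,7,9,10,11,12,13,14,15,17,18,19,20,21,22,23,24,25,26,27,28,29,30,31: 11010111010100000110001000

11010111010100000110001000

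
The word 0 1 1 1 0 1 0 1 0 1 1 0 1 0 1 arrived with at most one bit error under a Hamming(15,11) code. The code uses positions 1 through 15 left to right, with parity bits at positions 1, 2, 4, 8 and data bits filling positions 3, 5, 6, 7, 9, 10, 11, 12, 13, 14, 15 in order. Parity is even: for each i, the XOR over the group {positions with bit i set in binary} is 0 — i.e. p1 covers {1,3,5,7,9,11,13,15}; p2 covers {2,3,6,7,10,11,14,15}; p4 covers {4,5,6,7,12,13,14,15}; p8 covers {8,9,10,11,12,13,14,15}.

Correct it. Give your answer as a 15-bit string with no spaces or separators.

011101000110101

s1 (pos 1,3,5,7,9,11,13,15): 0⊕1⊕0⊕0⊕0⊕1⊕1⊕1 = 0
s2 (pos 2,3,6,7,10,11,14,15): 1⊕1⊕1⊕0⊕1⊕1⊕0⊕1 = 0
s4 (pos 4,5,6,7,12,13,14,15): 1⊕0⊕1⊕0⊕0⊕1⊕0⊕1 = 0
s8 (pos 8,9,10,11,12,13,14,15): 1⊕0⊕1⊕1⊕0⊕1⊕0⊕1 = 1
Syndrome s8…s1 = 1000 → error at position 8.
Flip position 8: 011101010110101 → 011101000110101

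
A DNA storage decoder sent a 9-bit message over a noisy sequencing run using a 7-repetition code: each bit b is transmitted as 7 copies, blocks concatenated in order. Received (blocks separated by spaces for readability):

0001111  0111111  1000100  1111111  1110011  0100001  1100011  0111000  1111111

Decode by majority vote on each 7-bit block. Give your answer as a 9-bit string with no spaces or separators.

110110101

Block 1 (0001111): 4 ones → 1
Block 2 (0111111): 6 ones → 1
Block 3 (1000100): 2 ones → 0
Block 4 (1111111): 7 ones → 1
Block 5 (1110011): 5 ones → 1
Block 6 (0100001): 2 ones → 0
Block 7 (1100011): 4 ones → 1
Block 8 (0111000): 3 ones → 0
Block 9 (1111111): 7 ones → 1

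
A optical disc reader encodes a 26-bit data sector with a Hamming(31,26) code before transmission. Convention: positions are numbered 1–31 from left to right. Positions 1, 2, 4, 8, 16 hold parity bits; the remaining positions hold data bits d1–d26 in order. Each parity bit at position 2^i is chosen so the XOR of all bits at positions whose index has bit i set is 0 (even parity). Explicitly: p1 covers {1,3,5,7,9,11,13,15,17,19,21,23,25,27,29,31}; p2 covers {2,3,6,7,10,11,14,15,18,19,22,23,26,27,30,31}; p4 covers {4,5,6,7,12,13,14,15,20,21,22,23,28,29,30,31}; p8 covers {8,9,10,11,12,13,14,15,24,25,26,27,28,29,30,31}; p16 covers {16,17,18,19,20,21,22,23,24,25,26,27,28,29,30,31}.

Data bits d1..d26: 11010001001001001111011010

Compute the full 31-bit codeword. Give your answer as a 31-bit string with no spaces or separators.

0010101100010010001001111011010

Place data at non-parity positions: p1 p2 1 p4 1 0 1 p8 0 0 0 1 0 0 1 p16 0 0 1 0 0 1 1 1 1 0 1 1 0 1 0
p1 (pos 1,3,5,7,9,11,13,15,17,19,21,23,25,27,29,31): XOR of data positions = 1⊕1⊕1⊕0⊕0⊕0⊕1⊕0⊕1⊕0⊕1⊕1⊕1⊕0⊕0 = 0
p2 (pos 2,3,6,7,10,11,14,15,18,19,22,23,26,27,30,31): XOR of data positions = 1⊕0⊕1⊕0⊕0⊕0⊕1⊕0⊕1⊕1⊕1⊕0⊕1⊕1⊕0 = 0
p4 (pos 4,5,6,7,12,13,14,15,20,21,22,23,28,29,30,31): XOR of data positions = 1⊕0⊕1⊕1⊕0⊕0⊕1⊕0⊕0⊕1⊕1⊕1⊕0⊕1⊕0 = 0
p8 (pos 8,9,10,11,12,13,14,15,24,25,26,27,28,29,30,31): XOR of data positions = 0⊕0⊕0⊕1⊕0⊕0⊕1⊕1⊕1⊕0⊕1⊕1⊕0⊕1⊕0 = 1
p16 (pos 16,17,18,19,20,21,22,23,24,25,26,27,28,29,30,31): XOR of data positions = 0⊕0⊕1⊕0⊕0⊕1⊕1⊕1⊕1⊕0⊕1⊕1⊕0⊕1⊕0 = 0
Codeword: 0010101100010010001001111011010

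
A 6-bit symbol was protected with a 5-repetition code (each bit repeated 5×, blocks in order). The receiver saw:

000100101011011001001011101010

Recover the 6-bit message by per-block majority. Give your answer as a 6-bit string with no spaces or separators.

Block 1 (00010): 1 one → 0
Block 2 (01010): 2 ones → 0
Block 3 (11011): 4 ones → 1
Block 4 (00100): 1 one → 0
Block 5 (10111): 4 ones → 1
Block 6 (01010): 2 ones → 0

001010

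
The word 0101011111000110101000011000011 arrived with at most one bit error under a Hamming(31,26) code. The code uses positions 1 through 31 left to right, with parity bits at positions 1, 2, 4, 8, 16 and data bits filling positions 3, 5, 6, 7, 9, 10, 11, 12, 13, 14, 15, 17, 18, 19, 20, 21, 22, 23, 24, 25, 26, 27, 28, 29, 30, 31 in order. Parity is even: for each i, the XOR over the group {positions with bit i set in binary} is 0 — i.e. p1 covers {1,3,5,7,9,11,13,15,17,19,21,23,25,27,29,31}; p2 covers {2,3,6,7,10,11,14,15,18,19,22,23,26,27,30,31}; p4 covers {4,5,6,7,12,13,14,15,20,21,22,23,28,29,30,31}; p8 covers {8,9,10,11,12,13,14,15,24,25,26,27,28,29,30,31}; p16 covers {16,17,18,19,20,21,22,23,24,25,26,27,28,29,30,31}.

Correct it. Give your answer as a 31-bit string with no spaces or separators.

0101011111000100101000011000011

s1 (pos 1,3,5,7,9,11,13,15,17,19,21,23,25,27,29,31): 0⊕0⊕0⊕1⊕1⊕0⊕0⊕1⊕1⊕1⊕0⊕0⊕1⊕0⊕0⊕1 = 1
s2 (pos 2,3,6,7,10,11,14,15,18,19,22,23,26,27,30,31): 1⊕0⊕1⊕1⊕1⊕0⊕1⊕1⊕0⊕1⊕0⊕0⊕0⊕0⊕1⊕1 = 1
s4 (pos 4,5,6,7,12,13,14,15,20,21,22,23,28,29,30,31): 1⊕0⊕1⊕1⊕0⊕0⊕1⊕1⊕0⊕0⊕0⊕0⊕0⊕0⊕1⊕1 = 1
s8 (pos 8,9,10,11,12,13,14,15,24,25,26,27,28,29,30,31): 1⊕1⊕1⊕0⊕0⊕0⊕1⊕1⊕1⊕1⊕0⊕0⊕0⊕0⊕1⊕1 = 1
s16 (pos 16,17,18,19,20,21,22,23,24,25,26,27,28,29,30,31): 0⊕1⊕0⊕1⊕0⊕0⊕0⊕0⊕1⊕1⊕0⊕0⊕0⊕0⊕1⊕1 = 0
Syndrome s16…s1 = 01111 → error at position 15.
Flip position 15: 0101011111000110101000011000011 → 0101011111000100101000011000011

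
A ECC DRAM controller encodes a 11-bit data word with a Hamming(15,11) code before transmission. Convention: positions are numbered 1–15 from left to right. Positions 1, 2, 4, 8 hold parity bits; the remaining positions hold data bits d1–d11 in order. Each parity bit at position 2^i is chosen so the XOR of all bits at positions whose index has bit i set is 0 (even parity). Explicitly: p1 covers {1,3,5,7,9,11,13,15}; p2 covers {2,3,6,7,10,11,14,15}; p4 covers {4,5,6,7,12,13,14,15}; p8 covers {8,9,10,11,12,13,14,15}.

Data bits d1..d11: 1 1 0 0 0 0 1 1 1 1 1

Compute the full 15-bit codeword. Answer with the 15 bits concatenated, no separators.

Place data at non-parity positions: p1 p2 1 p4 1 0 0 p8 0 0 1 1 1 1 1
p1 (pos 1,3,5,7,9,11,13,15): XOR of data positions = 1⊕1⊕0⊕0⊕1⊕1⊕1 = 1
p2 (pos 2,3,6,7,10,11,14,15): XOR of data positions = 1⊕0⊕0⊕0⊕1⊕1⊕1 = 0
p4 (pos 4,5,6,7,12,13,14,15): XOR of data positions = 1⊕0⊕0⊕1⊕1⊕1⊕1 = 1
p8 (pos 8,9,10,11,12,13,14,15): XOR of data positions = 0⊕0⊕1⊕1⊕1⊕1⊕1 = 1
Codeword: 101110010011111

101110010011111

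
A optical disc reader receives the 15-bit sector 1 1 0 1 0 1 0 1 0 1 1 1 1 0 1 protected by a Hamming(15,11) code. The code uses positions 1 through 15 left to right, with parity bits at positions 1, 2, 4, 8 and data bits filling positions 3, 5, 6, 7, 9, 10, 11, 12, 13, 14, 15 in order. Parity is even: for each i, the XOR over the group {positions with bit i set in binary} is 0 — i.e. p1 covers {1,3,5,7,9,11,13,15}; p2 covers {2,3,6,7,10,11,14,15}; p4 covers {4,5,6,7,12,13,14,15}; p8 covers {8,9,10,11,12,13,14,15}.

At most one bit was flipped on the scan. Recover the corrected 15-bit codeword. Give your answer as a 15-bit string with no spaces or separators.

s1 (pos 1,3,5,7,9,11,13,15): 1⊕0⊕0⊕0⊕0⊕1⊕1⊕1 = 0
s2 (pos 2,3,6,7,10,11,14,15): 1⊕0⊕1⊕0⊕1⊕1⊕0⊕1 = 1
s4 (pos 4,5,6,7,12,13,14,15): 1⊕0⊕1⊕0⊕1⊕1⊕0⊕1 = 1
s8 (pos 8,9,10,11,12,13,14,15): 1⊕0⊕1⊕1⊕1⊕1⊕0⊕1 = 0
Syndrome s8…s1 = 0110 → error at position 6.
Flip position 6: 110101010111101 → 110100010111101

110100010111101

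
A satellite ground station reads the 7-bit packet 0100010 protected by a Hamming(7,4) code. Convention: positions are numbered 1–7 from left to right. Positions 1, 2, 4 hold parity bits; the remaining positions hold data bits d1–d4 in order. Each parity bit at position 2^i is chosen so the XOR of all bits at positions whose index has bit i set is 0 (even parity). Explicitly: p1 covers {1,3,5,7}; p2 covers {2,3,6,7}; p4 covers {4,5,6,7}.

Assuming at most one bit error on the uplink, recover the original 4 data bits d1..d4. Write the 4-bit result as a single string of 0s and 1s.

0010

s1 (pos 1,3,5,7): 0⊕0⊕0⊕0 = 0
s2 (pos 2,3,6,7): 1⊕0⊕1⊕0 = 0
s4 (pos 4,5,6,7): 0⊕0⊕1⊕0 = 1
Syndrome s4…s1 = 100 → error at position 4.
Flip position 4: 0100010 → 0101010
Read data bits from positions 3,5,6,7: 0010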